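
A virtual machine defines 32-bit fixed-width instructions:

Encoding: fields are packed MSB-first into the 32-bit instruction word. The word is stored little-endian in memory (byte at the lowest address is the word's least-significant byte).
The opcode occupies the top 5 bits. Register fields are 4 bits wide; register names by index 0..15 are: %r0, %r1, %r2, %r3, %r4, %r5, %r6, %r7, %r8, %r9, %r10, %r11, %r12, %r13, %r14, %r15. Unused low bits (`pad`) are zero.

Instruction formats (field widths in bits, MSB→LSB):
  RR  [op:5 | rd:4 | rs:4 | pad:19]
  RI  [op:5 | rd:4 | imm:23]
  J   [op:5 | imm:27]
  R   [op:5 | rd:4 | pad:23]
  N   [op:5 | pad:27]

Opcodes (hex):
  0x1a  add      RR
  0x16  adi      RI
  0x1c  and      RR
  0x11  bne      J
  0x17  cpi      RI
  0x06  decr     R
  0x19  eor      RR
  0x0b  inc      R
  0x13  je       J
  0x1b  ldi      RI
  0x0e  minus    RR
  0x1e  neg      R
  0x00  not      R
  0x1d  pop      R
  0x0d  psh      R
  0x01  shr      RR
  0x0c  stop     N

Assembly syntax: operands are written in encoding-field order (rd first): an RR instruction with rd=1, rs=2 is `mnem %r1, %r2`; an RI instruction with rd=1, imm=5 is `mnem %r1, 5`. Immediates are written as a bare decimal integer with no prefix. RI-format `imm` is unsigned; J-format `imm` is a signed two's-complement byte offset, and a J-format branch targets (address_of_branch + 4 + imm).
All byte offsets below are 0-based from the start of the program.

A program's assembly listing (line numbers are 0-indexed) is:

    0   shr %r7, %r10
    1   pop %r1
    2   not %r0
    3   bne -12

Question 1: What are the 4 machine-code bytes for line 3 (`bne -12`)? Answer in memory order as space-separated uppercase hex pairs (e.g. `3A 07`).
3. bne fields op=0x11:5|imm=-12:27 → word 8ffffff4h → f4 ff ff 8f

F4 FF FF 8F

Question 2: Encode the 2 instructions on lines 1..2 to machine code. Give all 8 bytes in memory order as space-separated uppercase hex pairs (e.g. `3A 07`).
1. pop fields op=0x1d:5|rd=1:4|pad=0:23 → word e8800000h → 00 00 80 e8
2. not fields op=0x0:5|rd=0:4|pad=0:23 → word 00000000h → 00 00 00 00

00 00 80 E8 00 00 00 00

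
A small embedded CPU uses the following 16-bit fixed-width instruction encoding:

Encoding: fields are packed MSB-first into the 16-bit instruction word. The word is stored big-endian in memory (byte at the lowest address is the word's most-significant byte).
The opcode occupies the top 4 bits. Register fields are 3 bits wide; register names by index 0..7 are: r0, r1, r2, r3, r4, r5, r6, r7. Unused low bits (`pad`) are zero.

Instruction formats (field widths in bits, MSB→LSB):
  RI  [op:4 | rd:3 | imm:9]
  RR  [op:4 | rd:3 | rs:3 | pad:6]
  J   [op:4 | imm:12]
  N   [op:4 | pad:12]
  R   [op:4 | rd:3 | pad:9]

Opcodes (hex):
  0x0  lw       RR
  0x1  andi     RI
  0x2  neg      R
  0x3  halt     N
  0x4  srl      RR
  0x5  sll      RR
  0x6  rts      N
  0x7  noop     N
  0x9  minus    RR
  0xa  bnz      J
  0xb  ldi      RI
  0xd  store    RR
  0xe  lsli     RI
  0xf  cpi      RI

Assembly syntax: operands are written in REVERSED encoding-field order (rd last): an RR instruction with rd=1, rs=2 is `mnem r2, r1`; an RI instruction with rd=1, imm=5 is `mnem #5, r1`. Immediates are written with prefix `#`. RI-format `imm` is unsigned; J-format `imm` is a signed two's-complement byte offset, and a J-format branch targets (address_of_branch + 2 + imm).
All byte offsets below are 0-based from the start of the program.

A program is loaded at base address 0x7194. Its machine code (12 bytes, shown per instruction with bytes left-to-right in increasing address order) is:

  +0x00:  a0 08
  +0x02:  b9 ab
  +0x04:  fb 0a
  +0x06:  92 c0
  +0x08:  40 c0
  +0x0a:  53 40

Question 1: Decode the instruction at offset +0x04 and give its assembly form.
cpi #266, r5

off 0x04: read fb 0a as big → 0xfb0a
  opcode bits[15:12]=0xf: cpi/RI
  rd: (w>>9)&0x7=0x5 → r5
  imm: (w>>0)&0x1ff=0x10a → #266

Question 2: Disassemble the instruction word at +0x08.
srl r3, r0

off 0x08: read 40 c0 as big → 0x40c0
  top 4b → 0x4 → srl [RR]
  rd@[11:9]=0x0 ⇒ r0
  rs@[8:6]=0x3 ⇒ r3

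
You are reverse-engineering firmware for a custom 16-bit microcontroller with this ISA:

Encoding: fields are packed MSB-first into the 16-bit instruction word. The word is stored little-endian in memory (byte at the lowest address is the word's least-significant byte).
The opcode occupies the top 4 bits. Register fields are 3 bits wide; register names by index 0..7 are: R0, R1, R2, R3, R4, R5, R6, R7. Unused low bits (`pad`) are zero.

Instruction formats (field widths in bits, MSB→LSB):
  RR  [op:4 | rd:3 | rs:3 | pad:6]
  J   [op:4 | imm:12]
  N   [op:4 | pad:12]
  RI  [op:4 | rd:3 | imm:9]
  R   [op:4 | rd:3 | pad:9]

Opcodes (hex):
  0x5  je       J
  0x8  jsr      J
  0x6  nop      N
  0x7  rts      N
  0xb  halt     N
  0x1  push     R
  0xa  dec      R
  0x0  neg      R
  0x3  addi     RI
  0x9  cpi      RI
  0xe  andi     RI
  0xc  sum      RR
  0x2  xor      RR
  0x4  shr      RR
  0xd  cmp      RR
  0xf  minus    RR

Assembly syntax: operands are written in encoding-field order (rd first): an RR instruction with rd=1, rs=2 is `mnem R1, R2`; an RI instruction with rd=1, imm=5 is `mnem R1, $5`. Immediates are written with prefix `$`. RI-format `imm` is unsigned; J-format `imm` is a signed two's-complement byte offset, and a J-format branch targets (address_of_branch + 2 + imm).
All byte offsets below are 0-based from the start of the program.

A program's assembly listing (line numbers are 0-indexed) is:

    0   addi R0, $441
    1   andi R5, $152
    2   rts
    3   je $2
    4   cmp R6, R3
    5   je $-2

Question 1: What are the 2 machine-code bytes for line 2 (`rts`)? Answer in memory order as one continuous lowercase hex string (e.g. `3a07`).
L2: rts op=0x7:4|pad=0:12 ⇒ 0x7000 ⇒ little 00 70

0070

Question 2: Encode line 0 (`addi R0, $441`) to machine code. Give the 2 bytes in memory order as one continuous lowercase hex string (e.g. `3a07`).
b931

0. addi fields op=0x3:4|rd=0:3|imm=441:9 → word 31b9h → b9 31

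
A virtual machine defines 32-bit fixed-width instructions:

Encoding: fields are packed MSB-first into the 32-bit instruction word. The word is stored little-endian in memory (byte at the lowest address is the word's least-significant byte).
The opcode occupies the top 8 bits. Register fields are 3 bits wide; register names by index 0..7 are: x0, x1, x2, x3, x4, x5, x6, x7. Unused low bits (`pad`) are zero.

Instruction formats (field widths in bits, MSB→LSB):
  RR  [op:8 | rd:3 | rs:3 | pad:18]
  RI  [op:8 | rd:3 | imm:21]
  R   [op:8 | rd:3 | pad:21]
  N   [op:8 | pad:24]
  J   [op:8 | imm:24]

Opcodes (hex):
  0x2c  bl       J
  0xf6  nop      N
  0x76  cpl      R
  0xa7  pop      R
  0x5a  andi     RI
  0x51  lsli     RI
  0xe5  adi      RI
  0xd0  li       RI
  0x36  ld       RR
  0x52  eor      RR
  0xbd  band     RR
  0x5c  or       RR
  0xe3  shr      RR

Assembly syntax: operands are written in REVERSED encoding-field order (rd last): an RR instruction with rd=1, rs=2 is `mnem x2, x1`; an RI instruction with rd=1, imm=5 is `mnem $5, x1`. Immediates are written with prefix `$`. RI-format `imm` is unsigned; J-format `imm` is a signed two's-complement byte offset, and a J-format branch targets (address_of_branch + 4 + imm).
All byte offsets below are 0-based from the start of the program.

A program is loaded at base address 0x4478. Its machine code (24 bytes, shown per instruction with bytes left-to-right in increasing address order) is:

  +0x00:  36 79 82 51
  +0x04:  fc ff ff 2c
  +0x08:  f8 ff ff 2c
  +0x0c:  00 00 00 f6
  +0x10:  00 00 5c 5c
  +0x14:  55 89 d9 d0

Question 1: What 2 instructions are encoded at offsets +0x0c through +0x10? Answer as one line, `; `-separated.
nop; or x7, x2

+0x0c: 00 00 00 f6 ⇒ word 0xf6000000 (little)
  top 8b → 0xf6 → nop [N]
+0x10: 00 00 5c 5c ⇒ word 0x5c5c0000 (little)
  top 8b → 0x5c → or [RR]
  rd@[23:21]=0x2 ⇒ x2
  rs@[20:18]=0x7 ⇒ x7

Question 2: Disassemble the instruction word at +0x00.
lsli $162102, x4

@+00  little-endian(36 79 82 51) = 0x51827936
  top 8b → 0x51 → lsli [RI]
  rd@[23:21]=0x4 ⇒ x4
  imm@[20:0]=0x27936 ⇒ $162102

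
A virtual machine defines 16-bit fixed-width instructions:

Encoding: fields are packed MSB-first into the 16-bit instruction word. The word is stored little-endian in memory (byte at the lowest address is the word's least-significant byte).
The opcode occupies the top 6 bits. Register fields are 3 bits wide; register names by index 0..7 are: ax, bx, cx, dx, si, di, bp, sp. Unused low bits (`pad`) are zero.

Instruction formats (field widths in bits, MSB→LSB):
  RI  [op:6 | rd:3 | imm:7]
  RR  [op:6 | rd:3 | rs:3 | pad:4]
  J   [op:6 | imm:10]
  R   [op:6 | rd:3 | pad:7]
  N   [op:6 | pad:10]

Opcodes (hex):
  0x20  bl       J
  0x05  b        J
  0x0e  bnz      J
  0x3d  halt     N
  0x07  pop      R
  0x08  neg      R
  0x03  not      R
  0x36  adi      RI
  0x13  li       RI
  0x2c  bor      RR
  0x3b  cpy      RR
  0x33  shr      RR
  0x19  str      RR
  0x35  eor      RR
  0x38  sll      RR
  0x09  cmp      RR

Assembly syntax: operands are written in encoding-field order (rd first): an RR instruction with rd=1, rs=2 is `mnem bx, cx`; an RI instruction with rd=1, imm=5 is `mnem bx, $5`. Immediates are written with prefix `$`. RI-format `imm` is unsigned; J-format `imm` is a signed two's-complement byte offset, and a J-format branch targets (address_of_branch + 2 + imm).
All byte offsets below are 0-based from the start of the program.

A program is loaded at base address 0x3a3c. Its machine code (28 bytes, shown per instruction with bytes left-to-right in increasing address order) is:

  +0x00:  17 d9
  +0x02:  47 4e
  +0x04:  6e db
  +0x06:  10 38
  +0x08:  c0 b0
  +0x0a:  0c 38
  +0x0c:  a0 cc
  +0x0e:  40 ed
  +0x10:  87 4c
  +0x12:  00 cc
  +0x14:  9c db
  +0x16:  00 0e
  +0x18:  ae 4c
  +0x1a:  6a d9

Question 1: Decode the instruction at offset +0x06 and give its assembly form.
+0x06: 10 38 ⇒ word 0x3810 (little)
  top 6b → 0xe → bnz [J]
  imm: (w>>0)&0x3ff=0x10 → $16

bnz $16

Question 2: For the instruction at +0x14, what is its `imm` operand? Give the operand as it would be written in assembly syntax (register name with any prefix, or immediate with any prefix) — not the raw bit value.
[14] 9c db → 0xdb9c
  top 6b → 0x36 → adi [RI]
  rd: (w>>7)&0x7=0x7 → sp
  imm: (w>>0)&0x7f=0x1c → $28

$28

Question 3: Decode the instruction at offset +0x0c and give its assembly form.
shr bx, cx

off 0x0c: read a0 cc as little → 0xcca0
  top 6b → 0x33 → shr [RR]
  [9:7] rd=1 = bx
  [6:4] rs=2 = cx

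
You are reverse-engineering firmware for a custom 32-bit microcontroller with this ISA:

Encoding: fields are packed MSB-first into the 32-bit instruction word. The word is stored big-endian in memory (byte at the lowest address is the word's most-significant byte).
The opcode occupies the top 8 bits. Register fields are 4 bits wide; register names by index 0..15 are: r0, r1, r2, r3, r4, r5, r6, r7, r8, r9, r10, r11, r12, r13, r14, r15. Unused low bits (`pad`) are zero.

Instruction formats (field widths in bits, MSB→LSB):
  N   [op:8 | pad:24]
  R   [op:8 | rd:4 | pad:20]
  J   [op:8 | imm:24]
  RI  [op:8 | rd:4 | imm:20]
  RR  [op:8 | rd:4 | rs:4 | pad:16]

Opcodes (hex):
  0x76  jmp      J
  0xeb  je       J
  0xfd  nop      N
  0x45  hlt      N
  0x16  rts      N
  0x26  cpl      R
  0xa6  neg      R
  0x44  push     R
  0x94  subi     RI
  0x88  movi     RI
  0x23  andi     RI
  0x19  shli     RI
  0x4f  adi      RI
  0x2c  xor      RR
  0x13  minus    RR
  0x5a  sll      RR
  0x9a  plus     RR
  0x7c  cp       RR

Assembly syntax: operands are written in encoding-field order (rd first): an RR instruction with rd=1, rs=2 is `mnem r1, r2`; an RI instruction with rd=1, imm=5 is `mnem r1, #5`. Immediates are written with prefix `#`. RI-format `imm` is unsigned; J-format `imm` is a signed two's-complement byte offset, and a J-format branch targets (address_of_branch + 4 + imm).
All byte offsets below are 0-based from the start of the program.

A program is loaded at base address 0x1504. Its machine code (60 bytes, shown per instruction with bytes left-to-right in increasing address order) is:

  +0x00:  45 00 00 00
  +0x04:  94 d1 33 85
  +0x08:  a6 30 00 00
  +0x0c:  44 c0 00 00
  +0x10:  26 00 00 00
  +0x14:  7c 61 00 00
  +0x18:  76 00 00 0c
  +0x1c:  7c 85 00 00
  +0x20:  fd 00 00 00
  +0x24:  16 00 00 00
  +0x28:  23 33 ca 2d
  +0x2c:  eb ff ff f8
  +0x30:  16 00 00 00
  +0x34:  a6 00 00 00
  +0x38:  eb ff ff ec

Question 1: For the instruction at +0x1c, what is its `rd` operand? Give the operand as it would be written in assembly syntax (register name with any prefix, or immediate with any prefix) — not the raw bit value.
r8

off 0x1c: read 7c 85 00 00 as big → 0x7c850000
  opcode bits[31:24]=0x7c: cp/RR
  rd@[23:20]=0x8 ⇒ r8
  rs@[19:16]=0x5 ⇒ r5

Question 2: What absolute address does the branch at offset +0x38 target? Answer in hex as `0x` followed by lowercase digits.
[38] eb ff ff ec → 0xebffffec
  op=0xebffffec>>24=0xeb ⇒ je (J)
  [23:0] imm=16777196 (s24→-20) = #-20
  target = base 0x1504 + off 0x38 + 4 + imm -20 = 0x152c

0x152c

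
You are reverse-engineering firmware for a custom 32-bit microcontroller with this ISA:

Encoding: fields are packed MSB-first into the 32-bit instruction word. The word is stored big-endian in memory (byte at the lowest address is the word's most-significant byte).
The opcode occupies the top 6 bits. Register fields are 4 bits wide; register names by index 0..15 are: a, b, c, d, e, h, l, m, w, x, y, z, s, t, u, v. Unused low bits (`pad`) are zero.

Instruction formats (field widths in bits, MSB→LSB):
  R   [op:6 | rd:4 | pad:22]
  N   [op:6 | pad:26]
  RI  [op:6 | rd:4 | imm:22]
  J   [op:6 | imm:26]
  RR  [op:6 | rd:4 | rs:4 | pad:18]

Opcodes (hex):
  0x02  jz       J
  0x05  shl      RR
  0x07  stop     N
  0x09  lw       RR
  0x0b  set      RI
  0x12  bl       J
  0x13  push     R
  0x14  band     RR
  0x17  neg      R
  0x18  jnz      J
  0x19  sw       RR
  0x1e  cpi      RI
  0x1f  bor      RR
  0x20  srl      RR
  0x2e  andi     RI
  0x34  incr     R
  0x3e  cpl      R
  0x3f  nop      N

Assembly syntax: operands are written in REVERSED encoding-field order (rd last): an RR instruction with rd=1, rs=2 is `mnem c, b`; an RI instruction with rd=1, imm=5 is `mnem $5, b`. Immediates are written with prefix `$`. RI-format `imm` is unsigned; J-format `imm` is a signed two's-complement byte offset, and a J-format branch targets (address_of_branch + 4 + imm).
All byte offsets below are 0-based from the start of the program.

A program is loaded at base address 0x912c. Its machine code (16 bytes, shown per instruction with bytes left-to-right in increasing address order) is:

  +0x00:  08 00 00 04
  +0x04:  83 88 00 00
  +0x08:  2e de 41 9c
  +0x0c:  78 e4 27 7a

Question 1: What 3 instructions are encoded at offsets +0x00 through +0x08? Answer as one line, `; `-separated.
+0x00: 08 00 00 04 ⇒ word 0x08000004 (big)
  top 6b → 0x2 → jz [J]
  [25:0] imm=4 = $4
+0x04: 83 88 00 00 ⇒ word 0x83880000 (big)
  top 6b → 0x20 → srl [RR]
  [25:22] rd=14 = u
  [21:18] rs=2 = c
+0x08: 2e de 41 9c ⇒ word 0x2ede419c (big)
  top 6b → 0xb → set [RI]
  [25:22] rd=11 = z
  [21:0] imm=1982876 = $1982876

jz $4; srl c, u; set $1982876, z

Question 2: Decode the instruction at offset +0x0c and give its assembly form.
off 0x0c: read 78 e4 27 7a as big → 0x78e4277a
  op=0x78e4277a>>26=0x1e ⇒ cpi (RI)
  rd@[25:22]=0x3 ⇒ d
  imm@[21:0]=0x24277a ⇒ $2369402

cpi $2369402, d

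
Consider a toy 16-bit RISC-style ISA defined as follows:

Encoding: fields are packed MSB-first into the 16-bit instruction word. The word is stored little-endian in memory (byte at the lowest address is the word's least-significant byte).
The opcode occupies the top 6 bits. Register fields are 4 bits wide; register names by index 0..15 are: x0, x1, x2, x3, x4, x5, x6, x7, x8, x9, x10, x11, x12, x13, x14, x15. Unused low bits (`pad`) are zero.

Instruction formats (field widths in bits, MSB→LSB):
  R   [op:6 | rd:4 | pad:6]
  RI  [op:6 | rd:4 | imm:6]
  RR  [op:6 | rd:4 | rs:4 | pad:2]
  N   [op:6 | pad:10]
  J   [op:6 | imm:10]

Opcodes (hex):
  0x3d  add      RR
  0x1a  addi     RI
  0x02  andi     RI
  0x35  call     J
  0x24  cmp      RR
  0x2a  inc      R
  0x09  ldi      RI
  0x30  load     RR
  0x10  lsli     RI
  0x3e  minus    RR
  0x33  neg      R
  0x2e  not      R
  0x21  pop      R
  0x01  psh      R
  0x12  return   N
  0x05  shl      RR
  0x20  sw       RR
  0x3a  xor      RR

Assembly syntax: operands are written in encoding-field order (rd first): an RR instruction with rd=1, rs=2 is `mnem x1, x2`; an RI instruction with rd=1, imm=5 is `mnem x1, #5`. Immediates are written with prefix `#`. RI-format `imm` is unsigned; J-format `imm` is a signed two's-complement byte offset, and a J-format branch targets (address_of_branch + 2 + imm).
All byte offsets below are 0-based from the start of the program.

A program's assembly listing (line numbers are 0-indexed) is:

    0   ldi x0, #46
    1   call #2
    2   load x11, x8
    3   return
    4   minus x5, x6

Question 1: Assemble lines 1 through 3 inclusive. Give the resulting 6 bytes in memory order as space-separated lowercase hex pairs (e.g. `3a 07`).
02 d4 e0 c2 00 48

L1: call op=0x35:6|imm=2:10 ⇒ 0xd402 ⇒ little 02 d4
L2: load op=0x30:6|rd=11:4|rs=8:4|pad=0:2 ⇒ 0xc2e0 ⇒ little e0 c2
L3: return op=0x12:6|pad=0:10 ⇒ 0x4800 ⇒ little 00 48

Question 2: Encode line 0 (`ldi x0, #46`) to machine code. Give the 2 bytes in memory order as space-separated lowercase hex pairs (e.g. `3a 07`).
0. ldi fields op=0x9:6|rd=0:4|imm=46:6 → word 242eh → 2e 24

2e 24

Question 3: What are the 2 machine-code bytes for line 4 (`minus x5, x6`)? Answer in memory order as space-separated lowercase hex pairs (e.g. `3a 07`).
4. minus fields op=0x3e:6|rd=5:4|rs=6:4|pad=0:2 → word f958h → 58 f9

58 f9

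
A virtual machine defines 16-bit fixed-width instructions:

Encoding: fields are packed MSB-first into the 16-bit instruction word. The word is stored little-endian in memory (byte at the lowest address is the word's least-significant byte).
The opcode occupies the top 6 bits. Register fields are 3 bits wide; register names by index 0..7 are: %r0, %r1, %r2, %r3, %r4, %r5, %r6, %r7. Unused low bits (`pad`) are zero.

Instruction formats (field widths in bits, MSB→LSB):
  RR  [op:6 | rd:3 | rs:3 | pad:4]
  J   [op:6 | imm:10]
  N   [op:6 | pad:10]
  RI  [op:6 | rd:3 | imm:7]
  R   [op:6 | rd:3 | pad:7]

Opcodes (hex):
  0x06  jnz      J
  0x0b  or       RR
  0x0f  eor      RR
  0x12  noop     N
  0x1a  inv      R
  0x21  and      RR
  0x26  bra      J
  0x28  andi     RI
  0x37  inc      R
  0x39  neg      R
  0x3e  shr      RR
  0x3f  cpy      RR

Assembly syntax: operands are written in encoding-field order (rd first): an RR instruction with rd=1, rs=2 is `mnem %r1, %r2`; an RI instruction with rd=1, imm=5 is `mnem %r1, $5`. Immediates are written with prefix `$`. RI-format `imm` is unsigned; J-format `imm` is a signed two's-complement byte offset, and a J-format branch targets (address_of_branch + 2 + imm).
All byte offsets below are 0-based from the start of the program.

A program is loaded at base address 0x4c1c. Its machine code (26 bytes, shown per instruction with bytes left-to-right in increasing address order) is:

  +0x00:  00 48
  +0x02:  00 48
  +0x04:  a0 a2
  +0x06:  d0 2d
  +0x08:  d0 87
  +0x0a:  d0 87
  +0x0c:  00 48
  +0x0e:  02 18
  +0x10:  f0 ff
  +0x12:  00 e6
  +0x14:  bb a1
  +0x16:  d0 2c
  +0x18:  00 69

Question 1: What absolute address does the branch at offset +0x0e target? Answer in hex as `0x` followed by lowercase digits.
0x4c2e

@+0e  little-endian(02 18) = 0x1802
  op=0x1802>>10=0x6 ⇒ jnz (J)
  imm@[9:0]=0x2 ⇒ $2
  target = base 0x4c1c + off 0x0e + 2 + imm 2 = 0x4c2e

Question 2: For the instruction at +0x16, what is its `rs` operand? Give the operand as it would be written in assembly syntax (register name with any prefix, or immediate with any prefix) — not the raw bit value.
+0x16: d0 2c ⇒ word 0x2cd0 (little)
  opcode bits[15:10]=0xb: or/RR
  rd@[9:7]=0x1 ⇒ %r1
  rs@[6:4]=0x5 ⇒ %r5

%r5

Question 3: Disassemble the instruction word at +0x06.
+0x06: d0 2d ⇒ word 0x2dd0 (little)
  opcode bits[15:10]=0xb: or/RR
  rd@[9:7]=0x3 ⇒ %r3
  rs@[6:4]=0x5 ⇒ %r5

or %r3, %r5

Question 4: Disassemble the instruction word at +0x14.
off 0x14: read bb a1 as little → 0xa1bb
  op=0xa1bb>>10=0x28 ⇒ andi (RI)
  rd@[9:7]=0x3 ⇒ %r3
  imm@[6:0]=0x3b ⇒ $59

andi %r3, $59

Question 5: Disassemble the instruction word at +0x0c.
off 0x0c: read 00 48 as little → 0x4800
  opcode bits[15:10]=0x12: noop/N

noop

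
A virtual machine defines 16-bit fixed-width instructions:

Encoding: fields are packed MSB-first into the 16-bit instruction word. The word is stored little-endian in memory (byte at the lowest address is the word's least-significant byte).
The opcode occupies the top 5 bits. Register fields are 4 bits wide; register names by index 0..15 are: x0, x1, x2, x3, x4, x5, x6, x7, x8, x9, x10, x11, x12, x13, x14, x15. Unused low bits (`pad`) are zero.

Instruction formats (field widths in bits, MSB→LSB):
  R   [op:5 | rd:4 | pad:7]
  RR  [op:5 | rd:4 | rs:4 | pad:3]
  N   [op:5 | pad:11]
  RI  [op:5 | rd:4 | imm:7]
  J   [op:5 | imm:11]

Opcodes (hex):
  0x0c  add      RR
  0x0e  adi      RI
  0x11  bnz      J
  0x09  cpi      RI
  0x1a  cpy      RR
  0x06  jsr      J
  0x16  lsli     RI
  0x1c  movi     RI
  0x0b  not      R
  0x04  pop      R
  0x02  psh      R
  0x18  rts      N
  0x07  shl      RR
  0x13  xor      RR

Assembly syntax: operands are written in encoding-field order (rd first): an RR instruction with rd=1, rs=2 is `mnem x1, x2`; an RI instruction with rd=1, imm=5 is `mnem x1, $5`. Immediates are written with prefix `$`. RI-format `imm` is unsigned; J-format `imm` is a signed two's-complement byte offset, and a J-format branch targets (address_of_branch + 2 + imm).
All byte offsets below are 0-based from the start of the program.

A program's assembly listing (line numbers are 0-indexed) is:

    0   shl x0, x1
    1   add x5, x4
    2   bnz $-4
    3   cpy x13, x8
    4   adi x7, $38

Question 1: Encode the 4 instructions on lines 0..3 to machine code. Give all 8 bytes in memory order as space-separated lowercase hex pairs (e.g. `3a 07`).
0. shl fields op=0x7:5|rd=0:4|rs=1:4|pad=0:3 → word 3808h → 08 38
1. add fields op=0xc:5|rd=5:4|rs=4:4|pad=0:3 → word 62a0h → a0 62
2. bnz fields op=0x11:5|imm=-4:11 → word 8ffch → fc 8f
3. cpy fields op=0x1a:5|rd=13:4|rs=8:4|pad=0:3 → word d6c0h → c0 d6

08 38 a0 62 fc 8f c0 d6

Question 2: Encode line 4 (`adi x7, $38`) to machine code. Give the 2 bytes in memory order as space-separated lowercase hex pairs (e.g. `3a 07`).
a6 73

line 4 (adi): pack op=0xe:5|rd=7:4|imm=38:7 = 0x73a6; little→ a6 73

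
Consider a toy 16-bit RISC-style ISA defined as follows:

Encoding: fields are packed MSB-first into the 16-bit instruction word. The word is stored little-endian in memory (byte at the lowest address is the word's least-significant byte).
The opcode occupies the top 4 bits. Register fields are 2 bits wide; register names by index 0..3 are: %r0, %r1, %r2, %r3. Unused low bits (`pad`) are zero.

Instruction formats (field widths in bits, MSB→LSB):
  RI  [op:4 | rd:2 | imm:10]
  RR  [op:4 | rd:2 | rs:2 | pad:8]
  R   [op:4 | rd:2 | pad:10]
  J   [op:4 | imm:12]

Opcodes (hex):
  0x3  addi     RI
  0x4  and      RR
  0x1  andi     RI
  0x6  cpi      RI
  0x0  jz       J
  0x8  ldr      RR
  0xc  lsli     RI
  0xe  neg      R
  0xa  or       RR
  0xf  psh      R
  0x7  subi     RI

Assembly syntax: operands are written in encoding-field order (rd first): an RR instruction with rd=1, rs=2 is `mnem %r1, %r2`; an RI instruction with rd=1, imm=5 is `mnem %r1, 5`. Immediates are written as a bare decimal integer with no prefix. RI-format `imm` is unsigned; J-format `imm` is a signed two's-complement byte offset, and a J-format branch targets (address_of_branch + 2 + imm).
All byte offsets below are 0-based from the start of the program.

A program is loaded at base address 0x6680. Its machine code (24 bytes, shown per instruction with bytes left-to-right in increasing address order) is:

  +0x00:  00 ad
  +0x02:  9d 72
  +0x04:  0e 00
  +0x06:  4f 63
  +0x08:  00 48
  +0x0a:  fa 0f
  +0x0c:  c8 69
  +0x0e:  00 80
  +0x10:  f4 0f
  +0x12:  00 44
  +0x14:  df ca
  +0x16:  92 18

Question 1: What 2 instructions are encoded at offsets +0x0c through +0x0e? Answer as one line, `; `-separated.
cpi %r2, 456; ldr %r0, %r0

@+0c  little-endian(c8 69) = 0x69c8
  top 4b → 0x6 → cpi [RI]
  [11:10] rd=2 = %r2
  [9:0] imm=456 = 456
@+0e  little-endian(00 80) = 0x8000
  top 4b → 0x8 → ldr [RR]
  [11:10] rd=0 = %r0
  [9:8] rs=0 = %r0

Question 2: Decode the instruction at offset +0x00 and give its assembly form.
@+00  little-endian(00 ad) = 0xad00
  opcode bits[15:12]=0xa: or/RR
  rd: (w>>10)&0x3=0x3 → %r3
  rs: (w>>8)&0x3=0x1 → %r1

or %r3, %r1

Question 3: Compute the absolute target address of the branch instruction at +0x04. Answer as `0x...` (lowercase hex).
0x6694

+0x04: 0e 00 ⇒ word 0x000e (little)
  op=0x000e>>12=0x0 ⇒ jz (J)
  [11:0] imm=14 = 14
  target = base 0x6680 + off 0x04 + 2 + imm 14 = 0x6694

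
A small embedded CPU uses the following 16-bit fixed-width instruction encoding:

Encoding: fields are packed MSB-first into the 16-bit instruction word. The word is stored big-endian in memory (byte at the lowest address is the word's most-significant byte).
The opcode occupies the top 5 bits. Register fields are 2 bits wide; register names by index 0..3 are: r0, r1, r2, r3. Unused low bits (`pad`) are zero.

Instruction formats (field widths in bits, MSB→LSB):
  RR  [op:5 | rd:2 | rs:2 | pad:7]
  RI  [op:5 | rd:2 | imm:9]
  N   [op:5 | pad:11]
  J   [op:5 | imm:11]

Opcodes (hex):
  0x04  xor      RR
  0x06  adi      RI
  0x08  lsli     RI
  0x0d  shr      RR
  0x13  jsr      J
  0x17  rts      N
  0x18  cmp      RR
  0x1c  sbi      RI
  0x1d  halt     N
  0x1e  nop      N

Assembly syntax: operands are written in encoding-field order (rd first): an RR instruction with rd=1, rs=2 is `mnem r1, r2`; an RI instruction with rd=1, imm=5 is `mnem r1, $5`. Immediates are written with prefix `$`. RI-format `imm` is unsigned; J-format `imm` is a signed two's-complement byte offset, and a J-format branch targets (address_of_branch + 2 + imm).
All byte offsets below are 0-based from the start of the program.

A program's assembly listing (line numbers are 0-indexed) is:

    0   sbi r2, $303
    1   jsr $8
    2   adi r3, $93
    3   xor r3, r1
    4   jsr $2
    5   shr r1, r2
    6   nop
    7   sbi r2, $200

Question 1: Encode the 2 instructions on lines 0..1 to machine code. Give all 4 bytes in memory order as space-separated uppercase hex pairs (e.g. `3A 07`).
E5 2F 98 08

0. sbi fields op=0x1c:5|rd=2:2|imm=303:9 → word e52fh → e5 2f
1. jsr fields op=0x13:5|imm=8:11 → word 9808h → 98 08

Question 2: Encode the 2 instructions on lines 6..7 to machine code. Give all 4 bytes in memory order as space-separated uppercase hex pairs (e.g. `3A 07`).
line 6 (nop): pack op=0x1e:5|pad=0:11 = 0xf000; big→ f0 00
line 7 (sbi): pack op=0x1c:5|rd=2:2|imm=200:9 = 0xe4c8; big→ e4 c8

F0 00 E4 C8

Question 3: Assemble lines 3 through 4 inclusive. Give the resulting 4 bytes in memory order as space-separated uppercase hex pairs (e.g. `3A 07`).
26 80 98 02

3. xor fields op=0x4:5|rd=3:2|rs=1:2|pad=0:7 → word 2680h → 26 80
4. jsr fields op=0x13:5|imm=2:11 → word 9802h → 98 02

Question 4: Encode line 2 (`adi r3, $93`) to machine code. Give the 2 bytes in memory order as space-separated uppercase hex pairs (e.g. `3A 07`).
2. adi fields op=0x6:5|rd=3:2|imm=93:9 → word 365dh → 36 5d

36 5D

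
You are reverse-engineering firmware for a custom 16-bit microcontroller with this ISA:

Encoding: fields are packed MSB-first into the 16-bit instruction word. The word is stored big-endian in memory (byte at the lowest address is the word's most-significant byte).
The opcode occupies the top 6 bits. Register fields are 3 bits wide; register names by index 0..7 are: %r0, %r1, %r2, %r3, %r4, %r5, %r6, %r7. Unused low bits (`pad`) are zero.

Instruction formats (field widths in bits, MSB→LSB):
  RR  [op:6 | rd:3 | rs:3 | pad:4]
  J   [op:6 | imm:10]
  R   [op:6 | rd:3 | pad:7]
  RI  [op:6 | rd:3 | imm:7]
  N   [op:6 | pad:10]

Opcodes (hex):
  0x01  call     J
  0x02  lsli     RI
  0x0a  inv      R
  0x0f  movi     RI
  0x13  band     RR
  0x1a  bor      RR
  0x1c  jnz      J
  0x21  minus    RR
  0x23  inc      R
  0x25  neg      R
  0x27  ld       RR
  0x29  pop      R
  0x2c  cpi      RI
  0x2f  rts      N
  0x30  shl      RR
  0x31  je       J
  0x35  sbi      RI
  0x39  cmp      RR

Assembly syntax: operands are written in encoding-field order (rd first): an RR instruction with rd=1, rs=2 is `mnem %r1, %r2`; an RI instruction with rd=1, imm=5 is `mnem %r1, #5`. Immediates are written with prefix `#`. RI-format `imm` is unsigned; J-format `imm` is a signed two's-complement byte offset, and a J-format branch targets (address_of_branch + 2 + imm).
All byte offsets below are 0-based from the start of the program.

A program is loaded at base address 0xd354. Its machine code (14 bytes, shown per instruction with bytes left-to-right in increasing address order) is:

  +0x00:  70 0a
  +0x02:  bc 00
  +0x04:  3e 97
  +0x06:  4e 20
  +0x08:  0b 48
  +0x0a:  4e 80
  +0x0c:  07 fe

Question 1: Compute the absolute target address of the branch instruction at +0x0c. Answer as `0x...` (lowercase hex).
0xd360

off 0x0c: read 07 fe as big → 0x07fe
  top 6b → 0x1 → call [J]
  imm@[9:0]=0x3fe (s10→-2) ⇒ #-2
  target = base 0xd354 + off 0x0c + 2 + imm -2 = 0xd360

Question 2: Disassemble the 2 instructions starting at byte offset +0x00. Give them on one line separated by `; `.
jnz #10; rts

+0x00: 70 0a ⇒ word 0x700a (big)
  opcode bits[15:10]=0x1c: jnz/J
  [9:0] imm=10 = #10
+0x02: bc 00 ⇒ word 0xbc00 (big)
  opcode bits[15:10]=0x2f: rts/N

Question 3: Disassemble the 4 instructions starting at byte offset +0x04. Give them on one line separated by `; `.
off 0x04: read 3e 97 as big → 0x3e97
  opcode bits[15:10]=0xf: movi/RI
  rd: (w>>7)&0x7=0x5 → %r5
  imm: (w>>0)&0x7f=0x17 → #23
off 0x06: read 4e 20 as big → 0x4e20
  opcode bits[15:10]=0x13: band/RR
  rd: (w>>7)&0x7=0x4 → %r4
  rs: (w>>4)&0x7=0x2 → %r2
off 0x08: read 0b 48 as big → 0x0b48
  opcode bits[15:10]=0x2: lsli/RI
  rd: (w>>7)&0x7=0x6 → %r6
  imm: (w>>0)&0x7f=0x48 → #72
off 0x0a: read 4e 80 as big → 0x4e80
  opcode bits[15:10]=0x13: band/RR
  rd: (w>>7)&0x7=0x5 → %r5
  rs: (w>>4)&0x7=0x0 → %r0

movi %r5, #23; band %r4, %r2; lsli %r6, #72; band %r5, %r0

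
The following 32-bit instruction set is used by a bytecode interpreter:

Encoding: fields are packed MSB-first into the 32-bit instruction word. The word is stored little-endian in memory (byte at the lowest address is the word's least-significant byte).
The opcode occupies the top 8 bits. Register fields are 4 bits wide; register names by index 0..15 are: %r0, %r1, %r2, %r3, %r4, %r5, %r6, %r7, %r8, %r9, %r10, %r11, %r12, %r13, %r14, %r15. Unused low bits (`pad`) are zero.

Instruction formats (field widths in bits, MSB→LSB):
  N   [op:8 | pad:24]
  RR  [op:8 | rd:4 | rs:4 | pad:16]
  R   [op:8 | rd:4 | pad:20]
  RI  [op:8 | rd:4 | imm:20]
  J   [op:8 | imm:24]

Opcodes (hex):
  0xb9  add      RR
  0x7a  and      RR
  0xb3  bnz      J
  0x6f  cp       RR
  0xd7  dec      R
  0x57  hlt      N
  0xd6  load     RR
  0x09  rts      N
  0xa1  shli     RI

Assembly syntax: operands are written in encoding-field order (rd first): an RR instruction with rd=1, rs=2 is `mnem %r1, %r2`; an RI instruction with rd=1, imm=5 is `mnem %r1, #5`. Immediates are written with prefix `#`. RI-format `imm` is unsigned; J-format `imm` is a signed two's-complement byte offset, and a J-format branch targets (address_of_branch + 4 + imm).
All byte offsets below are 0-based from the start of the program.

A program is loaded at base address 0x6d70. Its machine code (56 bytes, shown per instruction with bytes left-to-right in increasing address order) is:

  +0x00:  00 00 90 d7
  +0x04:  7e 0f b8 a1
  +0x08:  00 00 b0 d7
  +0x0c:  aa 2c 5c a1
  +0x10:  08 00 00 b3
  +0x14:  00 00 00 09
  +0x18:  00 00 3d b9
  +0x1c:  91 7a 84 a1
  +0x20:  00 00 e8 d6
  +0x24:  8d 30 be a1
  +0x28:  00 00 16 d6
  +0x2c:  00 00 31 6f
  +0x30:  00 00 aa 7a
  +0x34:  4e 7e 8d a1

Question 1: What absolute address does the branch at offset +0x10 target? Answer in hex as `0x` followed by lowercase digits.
[10] 08 00 00 b3 → 0xb3000008
  opcode bits[31:24]=0xb3: bnz/J
  [23:0] imm=8 = #8
  target = base 0x6d70 + off 0x10 + 4 + imm 8 = 0x6d8c

0x6d8c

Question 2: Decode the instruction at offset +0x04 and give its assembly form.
[04] 7e 0f b8 a1 → 0xa1b80f7e
  op=0xa1b80f7e>>24=0xa1 ⇒ shli (RI)
  rd@[23:20]=0xb ⇒ %r11
  imm@[19:0]=0x80f7e ⇒ #528254

shli %r11, #528254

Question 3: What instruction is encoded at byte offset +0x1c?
[1c] 91 7a 84 a1 → 0xa1847a91
  opcode bits[31:24]=0xa1: shli/RI
  rd: (w>>20)&0xf=0x8 → %r8
  imm: (w>>0)&0xfffff=0x47a91 → #293521

shli %r8, #293521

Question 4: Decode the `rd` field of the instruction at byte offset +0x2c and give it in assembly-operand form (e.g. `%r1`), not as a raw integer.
%r3

off 0x2c: read 00 00 31 6f as little → 0x6f310000
  opcode bits[31:24]=0x6f: cp/RR
  rd@[23:20]=0x3 ⇒ %r3
  rs@[19:16]=0x1 ⇒ %r1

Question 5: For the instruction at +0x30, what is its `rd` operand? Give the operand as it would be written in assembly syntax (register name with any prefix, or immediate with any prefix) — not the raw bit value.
@+30  little-endian(00 00 aa 7a) = 0x7aaa0000
  top 8b → 0x7a → and [RR]
  rd@[23:20]=0xa ⇒ %r10
  rs@[19:16]=0xa ⇒ %r10

%r10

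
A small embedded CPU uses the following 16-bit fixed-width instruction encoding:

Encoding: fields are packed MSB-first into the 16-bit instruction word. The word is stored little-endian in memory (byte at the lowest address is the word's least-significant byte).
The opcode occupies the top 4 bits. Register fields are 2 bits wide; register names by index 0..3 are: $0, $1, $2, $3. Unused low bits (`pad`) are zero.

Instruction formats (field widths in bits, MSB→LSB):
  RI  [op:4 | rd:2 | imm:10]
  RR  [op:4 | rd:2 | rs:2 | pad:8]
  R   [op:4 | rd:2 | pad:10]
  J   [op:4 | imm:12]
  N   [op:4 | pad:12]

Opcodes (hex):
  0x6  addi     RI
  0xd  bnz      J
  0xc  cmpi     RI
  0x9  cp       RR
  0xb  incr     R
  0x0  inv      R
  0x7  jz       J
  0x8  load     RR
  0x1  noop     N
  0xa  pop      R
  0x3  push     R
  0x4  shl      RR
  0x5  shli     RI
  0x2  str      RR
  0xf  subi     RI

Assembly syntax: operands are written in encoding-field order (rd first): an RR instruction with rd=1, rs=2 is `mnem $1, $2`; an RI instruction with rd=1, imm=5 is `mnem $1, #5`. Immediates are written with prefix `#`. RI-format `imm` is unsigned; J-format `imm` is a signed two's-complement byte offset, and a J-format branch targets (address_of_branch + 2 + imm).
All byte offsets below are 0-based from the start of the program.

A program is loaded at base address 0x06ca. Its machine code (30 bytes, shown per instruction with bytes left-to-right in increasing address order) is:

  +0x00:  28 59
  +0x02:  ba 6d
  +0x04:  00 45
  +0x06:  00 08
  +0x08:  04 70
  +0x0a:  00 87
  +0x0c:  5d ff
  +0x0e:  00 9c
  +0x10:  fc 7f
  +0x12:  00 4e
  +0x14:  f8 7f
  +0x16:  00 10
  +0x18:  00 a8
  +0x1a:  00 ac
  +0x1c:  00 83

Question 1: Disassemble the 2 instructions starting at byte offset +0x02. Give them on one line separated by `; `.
addi $3, #442; shl $1, $1

@+02  little-endian(ba 6d) = 0x6dba
  top 4b → 0x6 → addi [RI]
  rd: (w>>10)&0x3=0x3 → $3
  imm: (w>>0)&0x3ff=0x1ba → #442
@+04  little-endian(00 45) = 0x4500
  top 4b → 0x4 → shl [RR]
  rd: (w>>10)&0x3=0x1 → $1
  rs: (w>>8)&0x3=0x1 → $1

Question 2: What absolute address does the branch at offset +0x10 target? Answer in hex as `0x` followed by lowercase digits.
[10] fc 7f → 0x7ffc
  top 4b → 0x7 → jz [J]
  imm: (w>>0)&0xfff=0xffc (s12→-4) → #-4
  target = base 0x06ca + off 0x10 + 2 + imm -4 = 0x06d8

0x06d8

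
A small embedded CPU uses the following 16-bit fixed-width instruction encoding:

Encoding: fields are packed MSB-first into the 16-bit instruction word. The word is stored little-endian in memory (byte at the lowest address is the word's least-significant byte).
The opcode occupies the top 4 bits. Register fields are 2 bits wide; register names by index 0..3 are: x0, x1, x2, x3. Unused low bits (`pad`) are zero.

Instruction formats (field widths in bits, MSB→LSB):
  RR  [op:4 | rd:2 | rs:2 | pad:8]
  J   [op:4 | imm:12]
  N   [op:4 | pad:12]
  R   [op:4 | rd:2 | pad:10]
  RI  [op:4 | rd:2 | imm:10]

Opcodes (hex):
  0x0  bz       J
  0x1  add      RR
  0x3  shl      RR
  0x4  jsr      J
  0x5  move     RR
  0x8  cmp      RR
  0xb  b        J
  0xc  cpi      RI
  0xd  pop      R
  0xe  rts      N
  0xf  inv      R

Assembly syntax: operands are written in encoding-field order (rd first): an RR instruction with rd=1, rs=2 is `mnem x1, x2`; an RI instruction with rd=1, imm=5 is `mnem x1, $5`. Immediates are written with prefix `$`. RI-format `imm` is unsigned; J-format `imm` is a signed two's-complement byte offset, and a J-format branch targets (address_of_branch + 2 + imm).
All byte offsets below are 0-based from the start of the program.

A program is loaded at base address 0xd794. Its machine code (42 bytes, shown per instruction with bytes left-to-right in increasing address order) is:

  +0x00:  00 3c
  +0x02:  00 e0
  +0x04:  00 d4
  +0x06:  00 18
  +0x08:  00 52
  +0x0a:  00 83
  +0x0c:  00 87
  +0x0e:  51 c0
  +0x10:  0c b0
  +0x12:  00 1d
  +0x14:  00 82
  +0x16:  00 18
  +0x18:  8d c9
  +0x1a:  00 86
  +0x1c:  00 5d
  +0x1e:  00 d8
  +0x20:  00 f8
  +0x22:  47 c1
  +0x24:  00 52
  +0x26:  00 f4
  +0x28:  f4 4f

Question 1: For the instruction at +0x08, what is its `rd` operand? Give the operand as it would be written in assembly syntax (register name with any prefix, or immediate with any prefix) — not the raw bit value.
x0

[08] 00 52 → 0x5200
  opcode bits[15:12]=0x5: move/RR
  rd: (w>>10)&0x3=0x0 → x0
  rs: (w>>8)&0x3=0x2 → x2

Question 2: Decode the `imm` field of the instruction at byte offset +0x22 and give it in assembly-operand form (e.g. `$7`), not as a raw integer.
@+22  little-endian(47 c1) = 0xc147
  op=0xc147>>12=0xc ⇒ cpi (RI)
  rd: (w>>10)&0x3=0x0 → x0
  imm: (w>>0)&0x3ff=0x147 → $327

$327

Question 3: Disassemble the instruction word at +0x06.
add x2, x0

@+06  little-endian(00 18) = 0x1800
  opcode bits[15:12]=0x1: add/RR
  [11:10] rd=2 = x2
  [9:8] rs=0 = x0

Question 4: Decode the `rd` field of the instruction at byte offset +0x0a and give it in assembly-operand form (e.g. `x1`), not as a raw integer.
x0

[0a] 00 83 → 0x8300
  op=0x8300>>12=0x8 ⇒ cmp (RR)
  rd@[11:10]=0x0 ⇒ x0
  rs@[9:8]=0x3 ⇒ x3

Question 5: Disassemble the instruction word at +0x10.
off 0x10: read 0c b0 as little → 0xb00c
  op=0xb00c>>12=0xb ⇒ b (J)
  imm@[11:0]=0xc ⇒ $12

b $12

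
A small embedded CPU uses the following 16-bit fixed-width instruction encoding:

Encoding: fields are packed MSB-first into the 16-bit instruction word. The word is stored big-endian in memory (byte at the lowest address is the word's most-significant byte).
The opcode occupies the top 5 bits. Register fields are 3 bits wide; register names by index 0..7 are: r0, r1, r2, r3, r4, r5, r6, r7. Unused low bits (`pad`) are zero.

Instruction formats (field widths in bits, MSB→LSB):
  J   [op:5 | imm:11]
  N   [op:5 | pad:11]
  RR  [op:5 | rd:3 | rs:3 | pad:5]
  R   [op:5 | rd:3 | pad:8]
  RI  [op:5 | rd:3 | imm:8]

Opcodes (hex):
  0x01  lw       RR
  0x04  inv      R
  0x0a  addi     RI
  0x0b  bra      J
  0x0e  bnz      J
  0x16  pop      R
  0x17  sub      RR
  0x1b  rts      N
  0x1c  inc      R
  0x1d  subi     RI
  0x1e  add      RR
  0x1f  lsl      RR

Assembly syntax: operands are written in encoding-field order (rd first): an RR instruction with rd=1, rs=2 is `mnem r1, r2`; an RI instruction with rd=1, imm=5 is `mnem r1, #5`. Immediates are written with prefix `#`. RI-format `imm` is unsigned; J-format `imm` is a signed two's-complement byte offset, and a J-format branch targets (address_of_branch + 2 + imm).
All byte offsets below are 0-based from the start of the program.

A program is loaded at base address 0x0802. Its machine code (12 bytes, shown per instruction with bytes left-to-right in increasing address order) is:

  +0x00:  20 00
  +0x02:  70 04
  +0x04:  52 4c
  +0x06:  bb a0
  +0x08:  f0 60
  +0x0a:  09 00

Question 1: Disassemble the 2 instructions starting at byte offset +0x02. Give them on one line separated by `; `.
off 0x02: read 70 04 as big → 0x7004
  top 5b → 0xe → bnz [J]
  [10:0] imm=4 = #4
off 0x04: read 52 4c as big → 0x524c
  top 5b → 0xa → addi [RI]
  [10:8] rd=2 = r2
  [7:0] imm=76 = #76

bnz #4; addi r2, #76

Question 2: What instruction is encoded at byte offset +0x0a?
off 0x0a: read 09 00 as big → 0x0900
  opcode bits[15:11]=0x1: lw/RR
  rd@[10:8]=0x1 ⇒ r1
  rs@[7:5]=0x0 ⇒ r0

lw r1, r0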